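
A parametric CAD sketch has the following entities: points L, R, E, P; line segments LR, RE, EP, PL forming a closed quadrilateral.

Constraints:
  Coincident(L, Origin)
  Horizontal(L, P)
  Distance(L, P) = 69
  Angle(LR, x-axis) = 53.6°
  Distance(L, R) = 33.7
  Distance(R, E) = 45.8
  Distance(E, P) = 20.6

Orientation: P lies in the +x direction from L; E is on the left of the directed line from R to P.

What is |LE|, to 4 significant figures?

68.35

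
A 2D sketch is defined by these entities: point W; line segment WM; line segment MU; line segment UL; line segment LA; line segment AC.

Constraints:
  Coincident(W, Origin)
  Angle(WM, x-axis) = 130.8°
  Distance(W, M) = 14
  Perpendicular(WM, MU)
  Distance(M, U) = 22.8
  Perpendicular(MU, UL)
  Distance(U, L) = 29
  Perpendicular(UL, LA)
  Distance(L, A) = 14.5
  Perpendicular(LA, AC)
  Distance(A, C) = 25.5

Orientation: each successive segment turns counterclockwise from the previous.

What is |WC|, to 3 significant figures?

13.4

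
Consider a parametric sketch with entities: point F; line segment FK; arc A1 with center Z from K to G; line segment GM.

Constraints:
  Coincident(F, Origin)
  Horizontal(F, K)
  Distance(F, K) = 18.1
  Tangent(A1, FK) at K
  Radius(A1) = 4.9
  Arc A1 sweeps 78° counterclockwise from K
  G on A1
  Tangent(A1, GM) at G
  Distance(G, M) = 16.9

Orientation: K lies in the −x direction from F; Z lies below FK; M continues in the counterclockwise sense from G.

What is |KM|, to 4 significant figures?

22.04

F is at the origin; F and K share the same y with |FK| = 18.1 and K on the −x side, so K = (-18.10, 0.000). A1 meets FK tangentially, so ZK is at right angles to FK, so Z = K + (0, -4.9) = (-18.10, -4.900). On A1, K sits at bearing 90° from Z; a 78° counterclockwise sweep puts G at bearing 168°, so G = Z + 4.9·(cos 168°, sin 168°) = (-22.89, -3.881). A1 meets GM tangentially, so ZG is at right angles to GM, so GM runs along (−sin 168°, cos 168°); with |GM| = 16.9, M = (-26.41, -20.41). Then |KM| = |M − K| = 22.04.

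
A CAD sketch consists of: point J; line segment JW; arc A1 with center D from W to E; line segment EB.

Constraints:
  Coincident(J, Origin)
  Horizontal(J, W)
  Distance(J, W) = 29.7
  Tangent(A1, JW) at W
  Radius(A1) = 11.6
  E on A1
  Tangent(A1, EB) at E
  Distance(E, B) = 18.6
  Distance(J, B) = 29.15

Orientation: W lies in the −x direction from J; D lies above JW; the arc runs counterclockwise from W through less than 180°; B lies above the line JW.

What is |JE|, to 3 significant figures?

20.3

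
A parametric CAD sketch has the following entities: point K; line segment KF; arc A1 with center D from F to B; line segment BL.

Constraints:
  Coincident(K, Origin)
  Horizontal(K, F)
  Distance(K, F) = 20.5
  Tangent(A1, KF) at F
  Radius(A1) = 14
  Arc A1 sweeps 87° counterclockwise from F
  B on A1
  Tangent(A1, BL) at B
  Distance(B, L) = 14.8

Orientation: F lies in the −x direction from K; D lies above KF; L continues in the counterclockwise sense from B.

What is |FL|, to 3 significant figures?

31.7

K is at the origin; K and F share the same y with |KF| = 20.5 and F on the −x side, so F = (-20.5, 0.00). Tangency of A1 to KF means the radius DF is perpendicular to KF, so D = F + (0, 14) = (-20.5, 14.0). On A1, F sits at bearing -90° from D; an 87° counterclockwise sweep puts B at bearing -3°, so B = D + 14.0·(cos -3°, sin -3°) = (-6.52, 13.3). The tangent condition forces DB to be normal to BL, so BL runs along (−sin -3°, cos -3°); with |BL| = 14.8, L = (-5.74, 28.0). Then |FL| = |L − F| = 31.7.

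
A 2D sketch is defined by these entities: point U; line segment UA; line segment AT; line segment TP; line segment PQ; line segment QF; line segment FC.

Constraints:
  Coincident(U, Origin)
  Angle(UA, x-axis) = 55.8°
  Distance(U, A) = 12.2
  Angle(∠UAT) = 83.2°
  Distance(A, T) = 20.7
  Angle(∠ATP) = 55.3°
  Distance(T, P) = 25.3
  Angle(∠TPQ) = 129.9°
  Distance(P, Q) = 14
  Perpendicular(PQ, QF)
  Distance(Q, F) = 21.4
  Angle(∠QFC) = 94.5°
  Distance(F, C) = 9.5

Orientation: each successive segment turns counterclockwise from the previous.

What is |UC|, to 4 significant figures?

13.06

The perpendicularity gives QF at right angles to PQ, so QF runs at 57.40°; with |QF| = 21.4, F = (15.02, 5.007). ∠QFC = 94.5° gives FC at 142.9° from the x-axis; with |FC| = 9.5, C = (7.441, 10.74). Then |UC| = |C − U| = 13.06.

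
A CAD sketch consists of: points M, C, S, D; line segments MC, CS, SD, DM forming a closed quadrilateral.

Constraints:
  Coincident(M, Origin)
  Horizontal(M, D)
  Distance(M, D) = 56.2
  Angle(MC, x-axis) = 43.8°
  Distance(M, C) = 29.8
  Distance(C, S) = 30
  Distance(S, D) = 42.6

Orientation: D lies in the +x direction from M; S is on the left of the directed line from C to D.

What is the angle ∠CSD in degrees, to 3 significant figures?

64.9°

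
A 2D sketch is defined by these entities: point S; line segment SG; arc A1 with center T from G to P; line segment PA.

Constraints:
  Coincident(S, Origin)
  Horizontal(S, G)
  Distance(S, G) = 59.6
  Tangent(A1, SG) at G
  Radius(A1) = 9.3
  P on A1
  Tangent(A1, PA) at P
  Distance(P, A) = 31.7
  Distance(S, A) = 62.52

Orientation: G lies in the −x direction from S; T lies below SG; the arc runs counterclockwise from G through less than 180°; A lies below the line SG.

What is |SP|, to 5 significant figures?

68.655

Checks: ∠(TG, GS) = 90.00° ✓; |TG| = 9.300 ✓; |TP| = 9.300 ✓; ∠(TP, PA) = 90.00° ✓; |PA| = 31.70 ✓; |SA| = 62.52 ✓.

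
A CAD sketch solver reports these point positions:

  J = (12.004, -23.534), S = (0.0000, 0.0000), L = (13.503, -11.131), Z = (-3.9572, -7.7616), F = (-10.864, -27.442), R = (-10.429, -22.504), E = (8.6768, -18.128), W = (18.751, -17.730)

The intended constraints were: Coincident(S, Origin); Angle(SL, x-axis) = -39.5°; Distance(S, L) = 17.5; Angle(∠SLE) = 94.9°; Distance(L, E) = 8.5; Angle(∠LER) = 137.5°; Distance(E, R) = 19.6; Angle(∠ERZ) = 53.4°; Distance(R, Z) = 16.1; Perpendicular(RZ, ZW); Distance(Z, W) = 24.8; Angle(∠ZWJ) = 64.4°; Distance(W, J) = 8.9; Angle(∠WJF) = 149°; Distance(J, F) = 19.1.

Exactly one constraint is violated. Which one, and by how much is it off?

Distance(J, F) = 19.1 — off by 4.10.

S = (0.00, 0.00) ✓; SL at -39.50° ✓; |SL| = 17.50 ✓; ∠SLE = 94.90° ✓; |LE| = 8.500 ✓; ∠LER = 137.5° ✓; |ER| = 19.60 ✓; ∠ERZ = 53.40° ✓; |RZ| = 16.10 ✓; ∠(RZ, ZW) = 90.00° ✓; |ZW| = 24.80 ✓; ∠ZWJ = 64.40° ✓; |WJ| = 8.900 ✓; ∠WJF = 149.0° ✓; |JF| = 23.20 ✗.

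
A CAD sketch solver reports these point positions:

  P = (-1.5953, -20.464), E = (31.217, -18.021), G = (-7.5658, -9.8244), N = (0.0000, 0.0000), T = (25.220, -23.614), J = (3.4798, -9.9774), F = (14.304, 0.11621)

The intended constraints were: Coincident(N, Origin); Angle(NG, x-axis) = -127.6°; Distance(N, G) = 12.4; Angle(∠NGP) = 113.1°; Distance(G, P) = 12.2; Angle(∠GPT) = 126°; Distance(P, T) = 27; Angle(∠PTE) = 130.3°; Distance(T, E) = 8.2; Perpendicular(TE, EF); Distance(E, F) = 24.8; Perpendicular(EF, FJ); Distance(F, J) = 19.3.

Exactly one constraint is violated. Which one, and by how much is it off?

Distance(F, J) = 19.3 — off by 4.50.

N = (0.00, 0.00) ✓; NG at -127.6° ✓; |NG| = 12.40 ✓; ∠NGP = 113.1° ✓; |GP| = 12.20 ✓; ∠GPT = 126.0° ✓; |PT| = 27.00 ✓; ∠PTE = 130.3° ✓; |TE| = 8.200 ✓; ∠(TE, EF) = 90.00° ✓; |EF| = 24.80 ✓; ∠(EF, FJ) = 90.00° ✓; |FJ| = 14.80 ✗.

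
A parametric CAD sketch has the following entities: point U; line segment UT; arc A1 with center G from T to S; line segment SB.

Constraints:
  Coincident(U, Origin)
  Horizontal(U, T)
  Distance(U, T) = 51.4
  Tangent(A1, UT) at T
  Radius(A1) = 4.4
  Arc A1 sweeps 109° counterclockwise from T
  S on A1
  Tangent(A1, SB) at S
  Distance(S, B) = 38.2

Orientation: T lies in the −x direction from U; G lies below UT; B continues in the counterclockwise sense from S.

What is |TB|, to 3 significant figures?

42.8

U is at the origin; UT is horizontal with |UT| = 51.4 and T on the −x side, so T = (-51.4, 0.00). Tangency of A1 to UT means the radius GT is perpendicular to UT, so G = T + (0, -4.4) = (-51.4, -4.40). On A1, T sits at bearing 90° from G; a 109° counterclockwise sweep puts S at bearing 199°, so S = G + 4.4·(cos 199°, sin 199°) = (-55.6, -5.83). Tangency of A1 to SB means the radius GS is perpendicular to SB, so SB runs along (−sin 199°, cos 199°); with |SB| = 38.2, B = (-43.1, -42.0). Then |TB| = |B − T| = 42.8.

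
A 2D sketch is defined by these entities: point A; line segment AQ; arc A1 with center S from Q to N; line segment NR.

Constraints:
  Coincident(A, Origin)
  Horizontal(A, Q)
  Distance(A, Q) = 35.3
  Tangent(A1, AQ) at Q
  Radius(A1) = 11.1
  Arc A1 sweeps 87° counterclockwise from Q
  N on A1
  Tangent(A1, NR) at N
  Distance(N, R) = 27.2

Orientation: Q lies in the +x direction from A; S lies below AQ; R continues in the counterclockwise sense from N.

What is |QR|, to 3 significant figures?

39.7

A is at the origin; A and Q share the same y with |AQ| = 35.3 and Q on the +x side, so Q = (35.3, 0.00). Since A1 is tangent to AQ there, SQ ⟂ AQ, so S = Q + (0, -11.1) = (35.3, -11.1). On A1, Q sits at bearing 90° from S; an 87° counterclockwise sweep puts N at bearing 177°, so N = S + 11.1·(cos 177°, sin 177°) = (24.2, -10.5). A1 meets NR tangentially, so SN is at right angles to NR, so NR runs along (−sin 177°, cos 177°); with |NR| = 27.2, R = (22.8, -37.7). Then |QR| = |R − Q| = 39.7.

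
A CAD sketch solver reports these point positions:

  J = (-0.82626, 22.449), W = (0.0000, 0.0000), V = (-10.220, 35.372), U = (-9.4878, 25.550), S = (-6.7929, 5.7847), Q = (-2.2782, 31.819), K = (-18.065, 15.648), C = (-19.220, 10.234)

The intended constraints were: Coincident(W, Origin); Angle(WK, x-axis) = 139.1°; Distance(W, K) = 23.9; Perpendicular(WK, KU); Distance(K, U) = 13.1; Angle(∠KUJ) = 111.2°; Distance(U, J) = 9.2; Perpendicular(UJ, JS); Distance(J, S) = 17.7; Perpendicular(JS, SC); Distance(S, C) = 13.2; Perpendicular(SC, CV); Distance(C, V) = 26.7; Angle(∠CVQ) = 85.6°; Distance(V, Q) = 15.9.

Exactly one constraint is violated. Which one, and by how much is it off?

Distance(V, Q) = 15.9 — off by 7.20.

W = (0.00, 0.00) ✓; WK at 139.1° ✓; |WK| = 23.90 ✓; ∠(WK, KU) = 90.00° ✓; |KU| = 13.10 ✓; ∠KUJ = 111.2° ✓; |UJ| = 9.200 ✓; ∠(UJ, JS) = 90.00° ✓; |JS| = 17.70 ✓; ∠(JS, SC) = 90.00° ✓; |SC| = 13.20 ✓; ∠(SC, CV) = 90.00° ✓; |CV| = 26.70 ✓; ∠CVQ = 85.60° ✓; |VQ| = 8.700 ✗.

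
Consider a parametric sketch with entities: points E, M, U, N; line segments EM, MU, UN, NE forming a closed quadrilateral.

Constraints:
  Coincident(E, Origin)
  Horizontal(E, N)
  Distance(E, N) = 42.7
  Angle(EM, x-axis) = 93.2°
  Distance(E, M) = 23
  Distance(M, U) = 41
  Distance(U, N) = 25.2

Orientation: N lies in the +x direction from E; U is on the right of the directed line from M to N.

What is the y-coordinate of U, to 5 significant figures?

-11.809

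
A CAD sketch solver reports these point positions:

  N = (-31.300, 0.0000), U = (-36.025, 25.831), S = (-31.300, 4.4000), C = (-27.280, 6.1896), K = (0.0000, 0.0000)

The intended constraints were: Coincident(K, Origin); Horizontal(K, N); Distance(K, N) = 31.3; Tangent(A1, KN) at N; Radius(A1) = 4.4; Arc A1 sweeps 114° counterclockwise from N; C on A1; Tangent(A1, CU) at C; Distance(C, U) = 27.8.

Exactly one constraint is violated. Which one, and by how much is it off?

Distance(C, U) = 27.8 — off by 6.30.

K = (0.00, 0.00) ✓; K.y = 0.00, N.y = 0.00 ✓; |KN| = 31.30 ✓; ∠(SN, NK) = 90.00° ✓; |SN| = 4.400 ✓; bearing(S→C) − bearing(S→N) = 114.0° ✓; |SC| = 4.400 ✓; ∠(SC, CU) = 90.00° ✓; |CU| = 21.50 ✗.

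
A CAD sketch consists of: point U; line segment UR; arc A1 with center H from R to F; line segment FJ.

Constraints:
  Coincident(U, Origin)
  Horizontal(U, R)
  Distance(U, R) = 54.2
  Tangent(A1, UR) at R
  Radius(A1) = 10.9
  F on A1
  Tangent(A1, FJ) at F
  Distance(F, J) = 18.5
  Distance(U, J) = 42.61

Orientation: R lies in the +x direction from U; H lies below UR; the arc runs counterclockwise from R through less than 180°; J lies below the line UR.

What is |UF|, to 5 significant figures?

44.863

U is at the origin; U and R share the same y with |UR| = 54.2 and R on the +x side, so R = (54.200, 0.0000). A1 meets UR tangentially, so HR is at right angles to UR, so H = R + (0, -10.9) = (54.200, -10.900). Since HF ⟂ FJ (tangency), |HJ| = √(10.9² + 18.5²) = 21.472 regardless of where F sits on A1. So J lies on both circle(U, 42.61) and circle(H, 21.472); the below-UR intersection is J = (36.158, -22.543). F is the foot of the tangent from J: F = (44.459, -6.0095).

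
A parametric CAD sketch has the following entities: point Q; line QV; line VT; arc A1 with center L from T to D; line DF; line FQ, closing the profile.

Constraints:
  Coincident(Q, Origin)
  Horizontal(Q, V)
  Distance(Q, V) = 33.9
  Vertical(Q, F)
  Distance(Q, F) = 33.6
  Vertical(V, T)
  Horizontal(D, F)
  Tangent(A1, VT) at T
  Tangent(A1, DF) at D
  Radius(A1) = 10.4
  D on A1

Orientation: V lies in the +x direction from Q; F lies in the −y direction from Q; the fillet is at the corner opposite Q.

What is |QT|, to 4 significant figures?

41.08

Q is at the origin; QV is horizontal with |QV| = 33.9 and V on the +x side, so V = (33.90, 0.000). Q and F share the same x with |QF| = 33.6 and F on the −y side, so F = (0.000, -33.60). The virtual corner opposite Q is at (33.90, -33.60). The tangent condition forces LT to be normal to VT and the tangent condition forces LD to be normal to DF, with radius 10.4, so the center L sits 10.4 in from both sides at L = (23.50, -23.20). That places the tangent points at T = (33.90, -23.20) on VT and D = (23.50, -33.60) on DF. Then |QT| = |T − Q| = 41.08.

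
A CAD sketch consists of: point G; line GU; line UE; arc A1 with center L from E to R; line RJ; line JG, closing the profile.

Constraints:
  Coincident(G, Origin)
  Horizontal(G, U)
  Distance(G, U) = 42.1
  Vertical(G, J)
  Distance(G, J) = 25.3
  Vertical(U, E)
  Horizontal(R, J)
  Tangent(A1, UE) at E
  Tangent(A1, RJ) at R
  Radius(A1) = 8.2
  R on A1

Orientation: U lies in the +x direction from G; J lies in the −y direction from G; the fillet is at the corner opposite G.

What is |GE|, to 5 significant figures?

45.440

G is at the origin; GU is horizontal with |GU| = 42.1 and U on the +x side, so U = (42.100, 0.0000). GJ is vertical with |GJ| = 25.3 and J on the −y side, so J = (0.0000, -25.300). The virtual corner opposite G is at (42.100, -25.300). A1 meets UE tangentially, so LE is at right angles to UE and A1 meets RJ tangentially, so LR is at right angles to RJ, with radius 8.2, so the center L sits 8.2 in from both sides at L = (33.900, -17.100). That places the tangent points at E = (42.100, -17.100) on UE and R = (33.900, -25.300) on RJ. Then |GE| = |E − G| = 45.440.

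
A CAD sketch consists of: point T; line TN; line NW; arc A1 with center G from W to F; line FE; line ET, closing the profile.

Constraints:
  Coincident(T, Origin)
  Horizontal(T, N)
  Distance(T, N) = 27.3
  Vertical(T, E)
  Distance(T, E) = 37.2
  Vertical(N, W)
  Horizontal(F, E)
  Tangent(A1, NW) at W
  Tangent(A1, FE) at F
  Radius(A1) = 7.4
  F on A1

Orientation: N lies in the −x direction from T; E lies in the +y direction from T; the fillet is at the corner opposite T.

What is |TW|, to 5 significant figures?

40.414

T is at the origin; TN is horizontal with |TN| = 27.3 and N on the −x side, so N = (-27.300, 0.0000). TE is vertical with |TE| = 37.2 and E on the +y side, so E = (0.0000, 37.200). The virtual corner opposite T is at (-27.300, 37.200). Tangency of A1 to NW means the radius GW is perpendicular to NW and tangency of A1 to FE means the radius GF is perpendicular to FE, with radius 7.4, so the center G sits 7.4 in from both sides at G = (-19.900, 29.800). That places the tangent points at W = (-27.300, 29.800) on NW and F = (-19.900, 37.200) on FE. Then |TW| = |W − T| = 40.414.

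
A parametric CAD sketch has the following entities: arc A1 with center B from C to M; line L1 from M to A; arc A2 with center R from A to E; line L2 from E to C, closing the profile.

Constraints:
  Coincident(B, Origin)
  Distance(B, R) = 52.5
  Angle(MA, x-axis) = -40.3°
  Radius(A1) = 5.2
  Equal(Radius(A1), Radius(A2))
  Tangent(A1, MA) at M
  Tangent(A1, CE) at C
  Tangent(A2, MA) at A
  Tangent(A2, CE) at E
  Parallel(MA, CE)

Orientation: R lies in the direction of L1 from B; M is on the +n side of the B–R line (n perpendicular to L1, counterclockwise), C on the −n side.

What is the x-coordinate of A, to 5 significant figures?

43.403

Tangency of A1 to both parallel lines with radius 5.2 puts M and C at B ± 5.2·n: M = (3.3633, 3.9659), C = (-3.3633, -3.9659). Equal radii place A and E the same way about R: A = R + 5.2·n = (43.403, -29.991), E = R − 5.2·n = (36.677, -37.922). So A.x = 43.403.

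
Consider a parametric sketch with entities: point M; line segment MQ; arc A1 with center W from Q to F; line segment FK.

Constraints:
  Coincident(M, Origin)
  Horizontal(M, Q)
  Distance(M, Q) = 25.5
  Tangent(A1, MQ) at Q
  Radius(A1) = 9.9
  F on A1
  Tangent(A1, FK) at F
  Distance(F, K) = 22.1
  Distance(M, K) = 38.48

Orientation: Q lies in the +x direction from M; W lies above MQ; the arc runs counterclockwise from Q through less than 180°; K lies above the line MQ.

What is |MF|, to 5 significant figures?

36.905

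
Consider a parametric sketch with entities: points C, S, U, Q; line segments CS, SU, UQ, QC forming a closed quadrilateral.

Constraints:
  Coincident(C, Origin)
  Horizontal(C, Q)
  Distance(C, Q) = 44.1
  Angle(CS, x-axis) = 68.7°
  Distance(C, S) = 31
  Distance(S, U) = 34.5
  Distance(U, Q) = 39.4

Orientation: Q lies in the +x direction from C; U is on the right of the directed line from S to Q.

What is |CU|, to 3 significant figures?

7.12

Checks: |SU| = 34.50 ✓; |UQ| = 39.40 ✓.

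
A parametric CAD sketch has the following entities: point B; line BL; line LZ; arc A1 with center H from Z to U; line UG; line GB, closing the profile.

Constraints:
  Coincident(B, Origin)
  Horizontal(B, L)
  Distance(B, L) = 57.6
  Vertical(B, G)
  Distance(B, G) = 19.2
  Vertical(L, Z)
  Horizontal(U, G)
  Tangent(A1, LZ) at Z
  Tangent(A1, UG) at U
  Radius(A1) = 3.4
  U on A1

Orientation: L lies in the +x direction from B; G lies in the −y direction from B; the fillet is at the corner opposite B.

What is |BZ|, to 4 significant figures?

59.73

The virtual corner opposite B is at (57.60, -19.20). The tangent condition forces HZ to be normal to LZ and the tangent condition forces HU to be normal to UG, with radius 3.4, so the center H sits 3.4 in from both sides at H = (54.20, -15.80). That places the tangent points at Z = (57.60, -15.80) on LZ and U = (54.20, -19.20) on UG. Then |BZ| = |Z − B| = 59.73.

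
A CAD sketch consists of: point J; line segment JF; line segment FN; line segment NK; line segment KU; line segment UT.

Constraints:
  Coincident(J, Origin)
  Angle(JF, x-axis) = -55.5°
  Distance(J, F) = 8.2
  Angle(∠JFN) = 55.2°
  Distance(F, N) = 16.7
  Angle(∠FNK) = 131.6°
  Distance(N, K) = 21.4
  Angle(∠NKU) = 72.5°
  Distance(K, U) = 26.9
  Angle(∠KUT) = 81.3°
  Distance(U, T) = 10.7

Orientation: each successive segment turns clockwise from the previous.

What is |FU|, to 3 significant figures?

27.7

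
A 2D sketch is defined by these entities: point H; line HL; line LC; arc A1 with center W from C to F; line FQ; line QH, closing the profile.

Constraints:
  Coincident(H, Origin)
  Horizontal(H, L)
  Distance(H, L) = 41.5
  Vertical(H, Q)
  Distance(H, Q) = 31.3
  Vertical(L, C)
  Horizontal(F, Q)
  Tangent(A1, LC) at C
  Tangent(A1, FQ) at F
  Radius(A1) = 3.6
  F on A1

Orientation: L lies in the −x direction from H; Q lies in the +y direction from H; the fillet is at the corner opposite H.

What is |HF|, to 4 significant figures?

49.15

H is at the origin; HL is horizontal with |HL| = 41.5 and L on the −x side, so L = (-41.50, 0.000). H and Q share the same x with |HQ| = 31.3 and Q on the +y side, so Q = (0.000, 31.30). The virtual corner opposite H is at (-41.50, 31.30). The tangent condition forces WC to be normal to LC and the tangent condition forces WF to be normal to FQ, with radius 3.6, so the center W sits 3.6 in from both sides at W = (-37.90, 27.70). That places the tangent points at C = (-41.50, 27.70) on LC and F = (-37.90, 31.30) on FQ. Then |HF| = |F − H| = 49.15.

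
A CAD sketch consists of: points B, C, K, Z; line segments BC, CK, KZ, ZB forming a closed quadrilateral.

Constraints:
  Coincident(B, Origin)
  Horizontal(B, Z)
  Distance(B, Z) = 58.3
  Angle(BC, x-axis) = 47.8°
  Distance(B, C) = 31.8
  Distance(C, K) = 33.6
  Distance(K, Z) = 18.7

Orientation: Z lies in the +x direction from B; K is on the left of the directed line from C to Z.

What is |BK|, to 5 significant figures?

57.544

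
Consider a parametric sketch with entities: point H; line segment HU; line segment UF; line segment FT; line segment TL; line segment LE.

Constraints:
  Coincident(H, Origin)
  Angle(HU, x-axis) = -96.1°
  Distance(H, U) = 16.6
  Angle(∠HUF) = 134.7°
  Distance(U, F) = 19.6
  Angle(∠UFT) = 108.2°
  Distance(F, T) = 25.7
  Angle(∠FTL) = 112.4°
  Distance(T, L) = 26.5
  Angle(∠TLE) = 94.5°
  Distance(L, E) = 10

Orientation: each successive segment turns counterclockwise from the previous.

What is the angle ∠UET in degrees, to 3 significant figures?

70.2°

H is at the origin; HU runs at -96.1° with length 16.6, so U = (-1.76, -16.5). ∠HUF = 134.7° gives UF at -50.8° from the x-axis; with |UF| = 19.6, F = (10.6, -31.7). ∠UFT = 108.2° gives FT at 21.0° from the x-axis; with |FT| = 25.7, T = (34.6, -22.5). ∠FTL = 112.4° gives TL at 88.6° from the x-axis; with |TL| = 26.5, L = (35.3, 4.01). ∠TLE = 94.5° gives LE at 174° from the x-axis; with |LE| = 10.0, E = (25.3, 5.04). Then cos ∠UET = EU·ET / (|EU||ET|), giving 70.2°.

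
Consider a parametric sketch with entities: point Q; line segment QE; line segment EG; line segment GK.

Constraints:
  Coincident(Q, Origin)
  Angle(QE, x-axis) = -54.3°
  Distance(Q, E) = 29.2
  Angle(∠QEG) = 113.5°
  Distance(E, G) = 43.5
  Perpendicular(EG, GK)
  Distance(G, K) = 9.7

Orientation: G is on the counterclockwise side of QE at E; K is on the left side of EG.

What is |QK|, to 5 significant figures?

57.728

Q is at the origin; QE runs at -54.3° with length 29.2, so E = 29.2·(cos -54.3°, sin -54.3°) = (17.039, -23.713). ∠QEG = 113.5°, so EG runs at -54.3° + (180° − 113.5°) = 12.200° from the x-axis; with |EG| = 43.5, G = E + 43.5·(cos 12.200°, sin 12.200°) = (59.557, -14.520). The perpendicularity gives GK at right angles to EG; with |GK| = 9.7 on the left of EG, K = G + 9.7·(-0.21132, 0.97742) = (57.507, -5.0393). Then |QK| = |K − Q| = 57.728.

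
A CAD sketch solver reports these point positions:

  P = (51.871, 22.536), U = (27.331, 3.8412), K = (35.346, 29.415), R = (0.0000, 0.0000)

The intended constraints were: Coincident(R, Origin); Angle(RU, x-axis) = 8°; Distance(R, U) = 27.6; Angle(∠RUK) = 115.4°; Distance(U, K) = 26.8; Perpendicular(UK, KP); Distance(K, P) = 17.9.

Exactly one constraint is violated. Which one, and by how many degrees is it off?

Perpendicular(UK, KP) — off by 5.20°.

R = (0.00, 0.00) ✓; RU at 8.000° ✓; |RU| = 27.60 ✓; ∠RUK = 115.4° ✓; |UK| = 26.80 ✓; ∠(UK, KP) = 95.20° ✗; |KP| = 17.90 ✓.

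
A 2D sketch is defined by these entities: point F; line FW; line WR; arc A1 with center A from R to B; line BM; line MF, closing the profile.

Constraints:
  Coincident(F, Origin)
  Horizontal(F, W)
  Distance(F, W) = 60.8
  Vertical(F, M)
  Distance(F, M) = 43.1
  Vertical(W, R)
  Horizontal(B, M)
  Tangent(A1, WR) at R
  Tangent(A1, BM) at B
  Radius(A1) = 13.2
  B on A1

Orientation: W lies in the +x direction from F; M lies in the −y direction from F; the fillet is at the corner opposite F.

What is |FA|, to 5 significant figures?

56.212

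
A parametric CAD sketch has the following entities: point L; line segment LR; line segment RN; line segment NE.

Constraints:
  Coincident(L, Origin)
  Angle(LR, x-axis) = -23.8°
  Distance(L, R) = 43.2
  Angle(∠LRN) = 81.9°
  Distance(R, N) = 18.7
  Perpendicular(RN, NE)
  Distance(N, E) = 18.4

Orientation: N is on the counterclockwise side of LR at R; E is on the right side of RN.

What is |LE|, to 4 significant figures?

62.46

∠LRN = 81.9°, so RN runs at -23.8° + (180° − 81.9°) = 74.30° from the x-axis; with |RN| = 18.7, N = R + 18.7·(cos 74.30°, sin 74.30°) = (44.59, 0.5692). RN is perpendicular to NE; with |NE| = 18.4 on the right of RN, E = N + 18.4·(0.9627, -0.2706) = (62.30, -4.410). Then |LE| = |E − L| = 62.46.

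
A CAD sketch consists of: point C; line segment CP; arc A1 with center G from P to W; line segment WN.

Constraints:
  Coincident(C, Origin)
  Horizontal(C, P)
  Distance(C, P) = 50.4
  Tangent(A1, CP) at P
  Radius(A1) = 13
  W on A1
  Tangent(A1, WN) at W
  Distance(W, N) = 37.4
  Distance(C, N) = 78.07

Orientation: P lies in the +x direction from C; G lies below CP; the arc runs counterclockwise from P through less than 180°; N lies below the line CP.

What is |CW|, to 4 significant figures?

43.90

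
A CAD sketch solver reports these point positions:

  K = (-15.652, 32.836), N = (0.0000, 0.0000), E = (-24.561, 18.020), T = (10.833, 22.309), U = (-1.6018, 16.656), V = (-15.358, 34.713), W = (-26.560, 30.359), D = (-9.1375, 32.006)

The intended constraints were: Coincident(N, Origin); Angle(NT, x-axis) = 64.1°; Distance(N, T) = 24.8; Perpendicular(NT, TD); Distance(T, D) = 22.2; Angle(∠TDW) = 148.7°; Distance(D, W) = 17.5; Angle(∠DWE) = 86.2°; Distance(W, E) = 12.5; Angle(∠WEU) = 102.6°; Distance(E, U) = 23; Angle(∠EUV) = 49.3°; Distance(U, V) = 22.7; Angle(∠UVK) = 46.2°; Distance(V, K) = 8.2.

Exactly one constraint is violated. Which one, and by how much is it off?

Distance(V, K) = 8.2 — off by 6.30.

N = (0.00, 0.00) ✓; NT at 64.10° ✓; |NT| = 24.80 ✓; ∠(NT, TD) = 90.00° ✓; |TD| = 22.20 ✓; ∠TDW = 148.7° ✓; |DW| = 17.50 ✓; ∠DWE = 86.20° ✓; |WE| = 12.50 ✓; ∠WEU = 102.6° ✓; |EU| = 23.00 ✓; ∠EUV = 49.30° ✓; |UV| = 22.70 ✓; ∠UVK = 46.20° ✓; |VK| = 1.900 ✗.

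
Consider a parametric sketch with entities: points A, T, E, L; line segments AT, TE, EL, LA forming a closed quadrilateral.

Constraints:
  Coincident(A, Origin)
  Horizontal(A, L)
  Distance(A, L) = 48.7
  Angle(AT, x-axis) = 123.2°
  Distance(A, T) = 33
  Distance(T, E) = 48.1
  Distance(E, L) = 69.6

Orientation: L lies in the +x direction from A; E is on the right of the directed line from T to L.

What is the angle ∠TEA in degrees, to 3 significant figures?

41.3°

A is at the origin; A and L share the same y with |AL| = 48.7 and L in +x, so L = (48.7, 0). AT runs at 123.2° with |AT| = 33.0, so T = (-18.1, 27.6). E is determined by |TE| = 48.1 and |EL| = 69.6 together: it lies at the intersection of circle(T, 48.1) and circle(L, 69.6). With |TL| = 72.3, the foot of the radical line on TL is 18.6 from T and the perpendicular offset is √(48.1² − 18.6²) = 44.4. Taking the right-of-TL solution: E = (-17.8, -20.5).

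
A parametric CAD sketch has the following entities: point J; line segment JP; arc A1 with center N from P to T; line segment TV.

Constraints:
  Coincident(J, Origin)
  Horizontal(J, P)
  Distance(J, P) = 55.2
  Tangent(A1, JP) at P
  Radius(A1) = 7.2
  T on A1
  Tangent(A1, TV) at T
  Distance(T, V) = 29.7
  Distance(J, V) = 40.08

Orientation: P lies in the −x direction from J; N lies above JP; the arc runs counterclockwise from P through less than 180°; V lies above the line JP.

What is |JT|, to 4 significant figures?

49.70

Checks: ∠(NP, PJ) = 90.00° ✓; |NT| = 7.200 ✓; ∠(NT, TV) = 90.00° ✓; |TV| = 29.70 ✓; |JV| = 40.08 ✓.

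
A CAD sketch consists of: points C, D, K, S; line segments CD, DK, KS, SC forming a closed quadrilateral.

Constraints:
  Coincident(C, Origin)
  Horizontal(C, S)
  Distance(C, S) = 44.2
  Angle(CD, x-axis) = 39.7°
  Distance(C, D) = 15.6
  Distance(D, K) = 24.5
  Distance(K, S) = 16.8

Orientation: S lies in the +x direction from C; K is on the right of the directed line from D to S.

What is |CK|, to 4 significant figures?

30.12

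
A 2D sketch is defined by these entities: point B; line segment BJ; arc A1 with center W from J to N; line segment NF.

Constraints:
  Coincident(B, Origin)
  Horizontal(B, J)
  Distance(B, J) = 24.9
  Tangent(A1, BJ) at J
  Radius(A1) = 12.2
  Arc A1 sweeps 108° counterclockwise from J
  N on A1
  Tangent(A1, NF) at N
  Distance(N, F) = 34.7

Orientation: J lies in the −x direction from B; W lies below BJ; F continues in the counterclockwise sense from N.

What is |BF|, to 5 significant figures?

55.343

B is at the origin; B and J share the same y with |BJ| = 24.9 and J on the −x side, so J = (-24.900, 0.0000). The tangent condition forces WJ to be normal to BJ, so W = J + (0, -12.2) = (-24.900, -12.200). On A1, J sits at bearing 90° from W; a 108° counterclockwise sweep puts N at bearing 198°, so N = W + 12.2·(cos 198°, sin 198°) = (-36.503, -15.970). Since A1 is tangent to NF there, WN ⟂ NF, so NF runs along (−sin 198°, cos 198°); with |NF| = 34.7, F = (-25.780, -48.972). Then |BF| = |F − B| = 55.343.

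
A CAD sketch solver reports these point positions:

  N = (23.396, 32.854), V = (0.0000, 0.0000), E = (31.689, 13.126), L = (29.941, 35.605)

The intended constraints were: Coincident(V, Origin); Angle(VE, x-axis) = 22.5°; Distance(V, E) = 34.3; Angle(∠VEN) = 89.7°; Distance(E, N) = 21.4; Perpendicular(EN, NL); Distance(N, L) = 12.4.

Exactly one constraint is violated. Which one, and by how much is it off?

Distance(N, L) = 12.4 — off by 5.30.

V = (0.00, 0.00) ✓; VE at 22.50° ✓; |VE| = 34.30 ✓; ∠VEN = 89.70° ✓; |EN| = 21.40 ✓; ∠(EN, NL) = 90.00° ✓; |NL| = 7.100 ✗.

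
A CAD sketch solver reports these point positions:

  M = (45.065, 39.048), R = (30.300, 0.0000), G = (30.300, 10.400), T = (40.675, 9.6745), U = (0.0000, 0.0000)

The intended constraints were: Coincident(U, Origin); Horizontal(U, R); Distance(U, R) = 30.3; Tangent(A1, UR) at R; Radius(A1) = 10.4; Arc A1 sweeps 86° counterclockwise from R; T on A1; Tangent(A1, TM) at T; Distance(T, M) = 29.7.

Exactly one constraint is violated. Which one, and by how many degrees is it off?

Tangent(A1, TM) at T — off by 4.50°.

U = (0.00, 0.00) ✓; U.y = 0.00, R.y = 0.00 ✓; |UR| = 30.30 ✓; ∠(GR, RU) = 90.00° ✓; |GR| = 10.40 ✓; bearing(G→T) − bearing(G→R) = 86.00° ✓; |GT| = 10.40 ✓; ∠(GT, TM) = 94.50° ✗; |TM| = 29.70 ✓.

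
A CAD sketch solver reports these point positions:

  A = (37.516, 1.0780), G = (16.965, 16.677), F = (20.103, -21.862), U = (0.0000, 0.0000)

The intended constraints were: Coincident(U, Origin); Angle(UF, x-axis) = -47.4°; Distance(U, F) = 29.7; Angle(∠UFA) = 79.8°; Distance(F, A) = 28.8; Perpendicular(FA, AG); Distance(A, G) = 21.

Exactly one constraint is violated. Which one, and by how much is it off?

Distance(A, G) = 21 — off by 4.80.

U = (0.00, 0.00) ✓; UF at -47.40° ✓; |UF| = 29.70 ✓; ∠UFA = 79.80° ✓; |FA| = 28.80 ✓; ∠(FA, AG) = 90.00° ✓; |AG| = 25.80 ✗.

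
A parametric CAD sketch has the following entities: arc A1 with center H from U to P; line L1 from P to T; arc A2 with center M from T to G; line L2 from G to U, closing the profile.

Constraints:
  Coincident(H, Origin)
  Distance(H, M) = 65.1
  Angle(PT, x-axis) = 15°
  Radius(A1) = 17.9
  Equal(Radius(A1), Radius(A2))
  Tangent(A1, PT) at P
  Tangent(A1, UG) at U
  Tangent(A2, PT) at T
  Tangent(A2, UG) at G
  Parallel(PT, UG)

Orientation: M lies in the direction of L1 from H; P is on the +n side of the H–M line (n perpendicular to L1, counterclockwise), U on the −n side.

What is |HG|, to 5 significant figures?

67.516

The slot axis is L1's direction at 15.0°, so u = (cos 15.0°, sin 15.0°) = (0.96593, 0.25882) and n = (−sin 15.0°, cos 15.0°) = (-0.25882, 0.96593). H is at the origin and M lies 65.1 along u from H, so M = 65.1·u = (62.882, 16.849). Tangency of A1 to both parallel lines with radius 17.9 puts P and U at H ± 17.9·n: P = (-4.6329, 17.290), U = (4.6329, -17.290). Equal radii place T and G the same way about M: T = M + 17.9·n = (58.249, 34.139), G = M − 17.9·n = (67.515, -0.44095). Then |HG| = |G − H| = 67.516.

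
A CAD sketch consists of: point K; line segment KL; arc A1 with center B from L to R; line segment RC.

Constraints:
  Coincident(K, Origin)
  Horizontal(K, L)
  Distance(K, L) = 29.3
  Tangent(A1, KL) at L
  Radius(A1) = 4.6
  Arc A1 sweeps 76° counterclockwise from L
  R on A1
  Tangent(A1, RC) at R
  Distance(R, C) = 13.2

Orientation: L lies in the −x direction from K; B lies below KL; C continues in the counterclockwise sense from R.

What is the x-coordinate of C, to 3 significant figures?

-37.0

K is at the origin; K and L share the same y with |KL| = 29.3 and L on the −x side, so L = (-29.3, 0.00). Tangency of A1 to KL means the radius BL is perpendicular to KL, so B = L + (0, -4.6) = (-29.3, -4.60). On A1, L sits at bearing 90° from B; a 76° counterclockwise sweep puts R at bearing 166°, so R = B + 4.6·(cos 166°, sin 166°) = (-33.8, -3.49). The tangent condition forces BR to be normal to RC, so RC runs along (−sin 166°, cos 166°); with |RC| = 13.2, C = (-37.0, -16.3). So C.x = -37.0.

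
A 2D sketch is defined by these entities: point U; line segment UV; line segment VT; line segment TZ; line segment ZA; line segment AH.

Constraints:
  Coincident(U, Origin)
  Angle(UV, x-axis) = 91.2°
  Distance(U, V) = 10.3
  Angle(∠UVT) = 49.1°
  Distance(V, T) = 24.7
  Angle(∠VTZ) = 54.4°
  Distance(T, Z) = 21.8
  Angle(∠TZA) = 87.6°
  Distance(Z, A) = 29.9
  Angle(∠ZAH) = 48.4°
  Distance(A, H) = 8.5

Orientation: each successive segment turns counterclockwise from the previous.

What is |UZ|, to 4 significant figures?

11.25

∠UVT = 49.1° gives VT at -137.9° from the x-axis; with |VT| = 24.7, T = (-18.54, -6.262). ∠VTZ = 54.4° gives TZ at -12.30° from the x-axis; with |TZ| = 21.8, Z = (2.757, -10.91). Then |UZ| = |Z − U| = 11.25.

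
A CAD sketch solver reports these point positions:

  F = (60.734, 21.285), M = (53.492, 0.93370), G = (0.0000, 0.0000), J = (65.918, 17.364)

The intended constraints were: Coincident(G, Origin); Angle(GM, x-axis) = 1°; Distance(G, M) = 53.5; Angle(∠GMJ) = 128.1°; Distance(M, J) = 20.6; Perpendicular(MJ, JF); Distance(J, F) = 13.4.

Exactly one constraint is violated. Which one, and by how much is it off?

Distance(J, F) = 13.4 — off by 6.90.

G = (0.00, 0.00) ✓; GM at 1.000° ✓; |GM| = 53.50 ✓; ∠GMJ = 128.1° ✓; |MJ| = 20.60 ✓; ∠(MJ, JF) = 90.00° ✓; |JF| = 6.500 ✗.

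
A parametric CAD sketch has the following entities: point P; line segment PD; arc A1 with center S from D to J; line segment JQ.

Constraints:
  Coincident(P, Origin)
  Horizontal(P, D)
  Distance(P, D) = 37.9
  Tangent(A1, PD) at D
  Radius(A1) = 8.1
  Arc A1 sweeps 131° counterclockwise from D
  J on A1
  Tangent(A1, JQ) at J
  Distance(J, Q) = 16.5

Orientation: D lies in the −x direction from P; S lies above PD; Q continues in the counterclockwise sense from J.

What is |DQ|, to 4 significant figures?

26.29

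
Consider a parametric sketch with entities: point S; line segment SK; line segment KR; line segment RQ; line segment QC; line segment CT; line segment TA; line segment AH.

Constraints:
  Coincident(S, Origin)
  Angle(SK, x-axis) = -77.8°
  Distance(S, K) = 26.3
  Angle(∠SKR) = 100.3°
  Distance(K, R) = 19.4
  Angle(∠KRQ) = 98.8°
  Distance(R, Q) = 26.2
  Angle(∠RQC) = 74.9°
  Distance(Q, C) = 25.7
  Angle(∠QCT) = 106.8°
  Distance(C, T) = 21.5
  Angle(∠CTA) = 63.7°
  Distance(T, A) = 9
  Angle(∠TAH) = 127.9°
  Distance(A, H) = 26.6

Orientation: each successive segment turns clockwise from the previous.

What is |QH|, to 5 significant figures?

11.242

S is at the origin; SK runs at -77.8° with length 26.3, so K = (5.5578, -25.706). ∠SKR = 100.3° gives KR at -157.50° from the x-axis; with |KR| = 19.4, R = (-12.365, -33.130). ∠KRQ = 98.8° gives RQ at 121.30° from the x-axis; with |RQ| = 26.2, Q = (-25.977, -10.743). ∠RQC = 74.9° gives QC at 16.200° from the x-axis; with |QC| = 25.7, C = (-1.2973, -3.5732). ∠QCT = 106.8° gives CT at -57.000° from the x-axis; with |CT| = 21.5, T = (10.412, -21.605). ∠CTA = 63.7° gives TA at -173.30° from the x-axis; with |TA| = 9.0, A = (1.4739, -22.655). ∠TAH = 127.9° gives AH at 134.60° from the x-axis; with |AH| = 26.6, H = (-17.203, -3.7148). Then |QH| = |H − Q| = 11.242.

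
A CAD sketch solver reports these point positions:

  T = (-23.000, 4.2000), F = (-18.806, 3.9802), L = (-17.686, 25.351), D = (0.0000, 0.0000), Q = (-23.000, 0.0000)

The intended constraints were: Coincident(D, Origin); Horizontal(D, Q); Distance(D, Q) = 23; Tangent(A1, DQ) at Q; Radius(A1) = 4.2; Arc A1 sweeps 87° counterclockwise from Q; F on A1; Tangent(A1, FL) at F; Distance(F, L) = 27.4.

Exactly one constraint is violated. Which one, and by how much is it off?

Distance(F, L) = 27.4 — off by 6.00.

D = (0.00, 0.00) ✓; D.y = 0.00, Q.y = 0.00 ✓; |DQ| = 23.00 ✓; ∠(TQ, QD) = 90.00° ✓; |TQ| = 4.200 ✓; bearing(T→F) − bearing(T→Q) = 87.00° ✓; |TF| = 4.200 ✓; ∠(TF, FL) = 90.00° ✓; |FL| = 21.40 ✗.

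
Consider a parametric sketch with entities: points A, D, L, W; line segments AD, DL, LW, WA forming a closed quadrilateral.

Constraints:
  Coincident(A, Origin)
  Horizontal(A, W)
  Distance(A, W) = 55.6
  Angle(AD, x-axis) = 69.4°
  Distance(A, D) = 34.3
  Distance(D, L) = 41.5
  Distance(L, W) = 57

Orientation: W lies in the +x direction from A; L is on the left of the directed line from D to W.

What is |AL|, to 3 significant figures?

72.5

A is at the origin; A and W share the same y with |AW| = 55.6 and W in +x, so W = (55.6, 0). AD runs at 69.4° with |AD| = 34.3, so D = (12.1, 32.1). L is determined by |DL| = 41.5 and |LW| = 57.0 together: it lies at the intersection of circle(D, 41.5) and circle(W, 57.0). With |DW| = 54.1, the foot of the radical line on DW is 12.9 from D and the perpendicular offset is √(41.5² − 12.9²) = 39.4. Taking the left-of-DW solution: L = (45.9, 56.2).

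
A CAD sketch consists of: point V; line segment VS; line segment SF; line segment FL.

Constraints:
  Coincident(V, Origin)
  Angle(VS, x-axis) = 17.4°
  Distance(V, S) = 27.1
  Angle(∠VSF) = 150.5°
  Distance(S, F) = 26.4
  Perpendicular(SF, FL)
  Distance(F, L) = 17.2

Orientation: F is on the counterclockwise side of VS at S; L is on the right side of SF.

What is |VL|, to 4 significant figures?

58.58

V is at the origin; VS runs at 17.4° with length 27.1, so S = 27.1·(cos 17.4°, sin 17.4°) = (25.86, 8.104). ∠VSF = 150.5°, so SF runs at 17.4° + (180° − 150.5°) = 46.90° from the x-axis; with |SF| = 26.4, F = S + 26.4·(cos 46.90°, sin 46.90°) = (43.90, 27.38). The perpendicularity gives FL at right angles to SF; with |FL| = 17.2 on the right of SF, L = F + 17.2·(0.7302, -0.6833) = (56.46, 15.63). Then |VL| = |L − V| = 58.58.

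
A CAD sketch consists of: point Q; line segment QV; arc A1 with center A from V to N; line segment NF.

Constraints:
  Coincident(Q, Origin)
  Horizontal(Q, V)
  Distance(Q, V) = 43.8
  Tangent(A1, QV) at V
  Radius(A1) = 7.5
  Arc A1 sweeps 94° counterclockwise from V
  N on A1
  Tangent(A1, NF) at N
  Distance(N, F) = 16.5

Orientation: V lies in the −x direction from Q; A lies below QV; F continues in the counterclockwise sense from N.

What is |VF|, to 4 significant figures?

25.29

On A1, V sits at bearing 90° from A; a 94° counterclockwise sweep puts N at bearing 184°, so N = A + 7.5·(cos 184°, sin 184°) = (-51.28, -8.023). The tangent condition forces AN to be normal to NF, so NF runs along (−sin 184°, cos 184°); with |NF| = 16.5, F = (-50.13, -24.48). Then |VF| = |F − V| = 25.29.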